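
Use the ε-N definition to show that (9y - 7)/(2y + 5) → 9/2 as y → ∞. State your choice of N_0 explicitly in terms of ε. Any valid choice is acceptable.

N_0 = (59/4)/ε

Fix ε > 0. We seek N_0 > 0 such that y > N_0 implies |(9y - 7)/(2y + 5) − (9/2)| < ε.
(9y - 7)/(2y + 5) − (9/2) = (2(9y - 7) − 9(2y + 5)) / (2(2y + 5)) = -59/(2(2y + 5)).
For y > 0 we have 2y + 5 > 2y, so |(9y - 7)/(2y + 5) − (9/2)| = 59/(2(2y + 5)) < 59/(2·2y) = (59/4)/y.
Thus |(9y - 7)/(2y + 5) − (9/2)| < ε whenever y > (59/4)/ε.
Take N_0 = (59/4)/ε. If y > N_0 then |(9y - 7)/(2y + 5) − (9/2)| < (59/4)/y < ε.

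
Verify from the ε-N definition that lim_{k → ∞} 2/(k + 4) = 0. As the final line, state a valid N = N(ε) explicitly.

Let ε > 0. For k ≥ 1, |2/(k + 4) − 0| = 2/(k + 4) ≤ 2/k.
We need 2/k < ε, i.e. k > 2/ε.
Take N = 2/ε. If k > N then |2/(k + 4)| ≤ 2/k < ε.

N = 2/ε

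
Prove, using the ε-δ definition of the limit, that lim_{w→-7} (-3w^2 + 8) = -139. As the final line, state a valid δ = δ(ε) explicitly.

δ = min(1, ε/45)

Let ε > 0 be given. We want δ > 0 such that 0 < |w + 7| < δ implies |(-3w^2 + 8) + 139| < ε.
(-3w^2 + 8) + 139 = -3w^2 + 147 = (w + 7)(-3w + 21).
So |(-3w^2 + 8) + 139| = |w + 7|·|-3w + 21|.
Require δ ≤ 1. Then |w + 7| < 1 gives |w| < 8, and by the triangle inequality |-3w + 21| ≤ 3·8 + 21 = 45.
Hence |(-3w^2 + 8) + 139| ≤ 45|w + 7| < ε provided |w + 7| < ε/45.
Choosing δ = min(1, ε/45) ensures both conditions, hence |(-3w^2 + 8) + 139| < ε.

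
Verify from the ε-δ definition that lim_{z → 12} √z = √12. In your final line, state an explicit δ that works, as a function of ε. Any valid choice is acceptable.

Fix ε > 0. We want δ > 0 such that 0 < |z − 12| < δ implies |√z − √12| < ε.
Multiplying by the conjugate, |√z − √12| = |z − 12|/(√z + √12).
Restrict δ ≤ 12 so that |z − 12| < 12 forces z > 0, and then √z + √12 > √12.
Hence |√z − √12| < |z − 12|/√12, which is < ε once |z − 12| < √12·ε.
Take δ = min(12, √12·ε). If 0 < |z − 12| < δ then z > 0 and |√z − √12| < |z − 12|/√12 < ε.

δ = min(12, √12·ε)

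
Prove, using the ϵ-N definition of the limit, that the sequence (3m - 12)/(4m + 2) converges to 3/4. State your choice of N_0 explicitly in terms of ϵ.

Suppose ϵ > 0. For m ≥ 1, |(3m - 12)/(4m + 2) − (3/4)| = |-54|/(4(4m + 2)) = 54/(4(4m + 2)).
Since 4m + 2 ≥ 4m for m ≥ 1, this is ≤ 54/(4·4m) = (27/8)/m.
So |(3m - 12)/(4m + 2) − (3/4)| < ϵ whenever m > (27/8)/ϵ.
Take N_0 = (27/8)/ϵ. If m > N_0 then |(3m - 12)/(4m + 2) − (3/4)| ≤ (27/8)/m < ϵ.

N_0 = (27/8)/ϵ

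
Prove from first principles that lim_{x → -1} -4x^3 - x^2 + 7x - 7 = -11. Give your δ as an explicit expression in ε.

Fix ε > 0. We want δ > 0 such that 0 < |x + 1| < δ implies |(-4x^3 - x^2 + 7x - 7) + 11| < ε.
(-4x^3 - x^2 + 7x - 7) + 11 = -4x^3 - x^2 + 7x + 4 = (x + 1)(-4x^2 + 3x + 4).
So |(-4x^3 - x^2 + 7x - 7) + 11| = |x + 1|·|-4x^2 + 3x + 4|.
Assume first that |x + 1| < 2, so |x| < 3. Then |-4x^2 + 3x + 4| ≤ 4·3^2 + 3·3 + 4 = 49.
Hence |(-4x^3 - x^2 + 7x - 7) + 11| ≤ 49|x + 1| < ε provided |x + 1| < ε/49.
Take δ = min(2, ε/49). Then 0 < |x + 1| < δ gives both |x + 1| < 2 and |x + 1| < ε/49, so |(-4x^3 - x^2 + 7x - 7) + 11| < ε.

δ = min(2, ε/49)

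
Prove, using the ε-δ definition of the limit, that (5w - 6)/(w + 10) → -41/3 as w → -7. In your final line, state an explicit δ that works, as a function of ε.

Suppose ε > 0. We want δ > 0 with 0 < |w + 7| < δ ⇒ |(5w - 6)/(w + 10) + 41/3| < ε.
Combining over a common denominator, (5w - 6)/(w + 10) + 41/3 = [(5w - 6)·3 − (-41)·(w + 10)] / [3·(w + 10)] = 56(w + 7) / (3(w + 10)).
So |(5w - 6)/(w + 10) + 41/3| = 56|w + 7| / (3·|w + 10|).
Require δ ≤ 3/2, so |w + 10| ≥ |3| − |w + 7| > 3 − 3/2 = 3/2.
Hence |(5w - 6)/(w + 10) + 41/3| < 56|w + 7|/(3·(3/2)) = (112/9)|w + 7|, which is < ε once |w + 7| < (9/112)ε.
Take δ = min(3/2, (9/112)ε). Then 0 < |w + 7| < δ forces both bounds, so |(5w - 6)/(w + 10) + 41/3| < ε.

δ = min(3/2, (9/112)ε)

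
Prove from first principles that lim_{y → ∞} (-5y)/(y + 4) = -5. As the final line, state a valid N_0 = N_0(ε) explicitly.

Suppose ε > 0. We seek N_0 > 0 such that y > N_0 implies |(-5y)/(y + 4) + 5| < ε.
(-5y)/(y + 4) + 5 = ((-5y) − (-5)(y + 4)) / ((y + 4)) = 20/((y + 4)).
For y > 0 we have y + 4 > y, so |(-5y)/(y + 4) + 5| = 20/((y + 4)) < 20/(y) = 20/y.
Thus |(-5y)/(y + 4) + 5| < ε whenever y > 20/ε.
Take N_0 = 20/ε. If y > N_0 then |(-5y)/(y + 4) + 5| < 20/y < ε.

N_0 = 20/ε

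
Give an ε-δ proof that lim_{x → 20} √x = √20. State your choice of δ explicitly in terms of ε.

Suppose ε > 0. We want δ > 0 such that 0 < |x − 20| < δ implies |√x − √20| < ε.
Rationalise: √x − √20 = (x − 20)/(√x + √20), so |√x − √20| = |x − 20|/(√x + √20).
Restrict δ ≤ 20 so that |x − 20| < 20 forces x > 0, and then √x + √20 > √20.
Hence |√x − √20| < |x − 20|/√20, which is < ε once |x − 20| < √20·ε.
Take δ = min(20, √20·ε). If 0 < |x − 20| < δ then x > 0 and |√x − √20| < |x − 20|/√20 < ε.

δ = min(20, √20·ε)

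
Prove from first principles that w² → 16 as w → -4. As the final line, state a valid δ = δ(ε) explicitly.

Let ε > 0 be given. We seek δ > 0 with 0 < |w + 4| < δ ⇒ |w² − 16| < ε.
Factor: w² − 16 = (w + 4)(w - 4), so |w² − 16| = |w + 4|·|w - 4|.
Restrict δ ≤ 1. Then |w + 4| < 1 gives |w| < 5, so by the triangle inequality |w - 4| ≤ 5 + 4 = 9.
Hence |w² − 16| ≤ 9|w + 4|, which is < ε once |w + 4| < ε/9.
Take δ = min(1, ε/9). If 0 < |w + 4| < δ then both bounds hold and |w² − 16| ≤ 9|w + 4| < 9·(ε/9) = ε.

δ = min(1, ε/9)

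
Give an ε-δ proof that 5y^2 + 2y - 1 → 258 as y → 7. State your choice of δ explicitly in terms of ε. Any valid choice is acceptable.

Fix ε > 0. We want δ > 0 such that 0 < |y − 7| < δ implies |(5y^2 + 2y - 1) − 258| < ε.
(5y^2 + 2y - 1) − 258 = 5y^2 + 2y - 259 = (y − 7)(5y + 37).
So |(5y^2 + 2y - 1) − 258| = |y − 7|·|5y + 37|.
Assume first that |y − 7| < 1, so |y| < 8. Then |5y + 37| ≤ 5·8 + 37 = 77.
Hence |(5y^2 + 2y - 1) − 258| ≤ 77|y − 7| < ε provided |y − 7| < ε/77.
Choosing δ = min(1, ε/77) ensures both conditions, hence |(5y^2 + 2y - 1) − 258| < ε.

δ = min(1, ε/77)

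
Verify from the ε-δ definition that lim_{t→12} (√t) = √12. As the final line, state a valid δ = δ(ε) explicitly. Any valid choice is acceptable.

Let ε > 0 be given. We want δ > 0 such that 0 < |t − 12| < δ implies |√t − √12| < ε.
Rationalise: √t − √12 = (t − 12)/(√t + √12), so |√t − √12| = |t − 12|/(√t + √12).
Restrict δ ≤ 12 so that |t − 12| < 12 forces t > 0, and then √t + √12 > √12.
Hence |√t − √12| < |t − 12|/√12, which is < ε once |t − 12| < √12·ε.
Take δ = min(12, √12·ε). If 0 < |t − 12| < δ then t > 0 and |√t − √12| < |t − 12|/√12 < ε.

δ = min(12, √12·ε)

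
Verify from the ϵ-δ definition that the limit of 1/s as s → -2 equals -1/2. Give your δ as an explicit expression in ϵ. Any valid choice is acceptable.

δ = min(1, 2ϵ)

Let ϵ > 0 be given. We seek δ > 0 such that 0 < |s + 2| < δ implies |1/s + 1/2| < ϵ.
|1/s + 1/2| = |-2 − s|/(2·|s|) = |s + 2|/(2|s|).
Require δ ≤ 1 so that |s| > 2 − 1 = 1, hence 2|s| > 2.
Then |1/s + 1/2| < |s + 2|/2, which is < ϵ when |s + 2| < 2ϵ.
Take δ = min(1, 2ϵ). Then 0 < |s + 2| < δ gives both |s + 2| < 1 and |s + 2| < 2ϵ, so |1/s + 1/2| < ϵ.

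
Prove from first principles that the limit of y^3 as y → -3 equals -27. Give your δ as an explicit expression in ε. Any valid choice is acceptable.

δ = min(2, ε/49)

Fix ε > 0. We seek δ > 0 with 0 < |y + 3| < δ ⇒ |y^3 + 27| < ε.
Factor: y^3 + 27 = (y + 3)(y^2 - 3y + 9), so |y^3 + 27| = |y + 3|·|y^2 - 3y + 9|.
Restrict δ ≤ 2. Then |y + 3| < 2 gives |y| < 5, so by the triangle inequality |y^2 - 3y + 9| ≤ 5^2 + 3·5 + 9 = 49.
Hence |y^3 + 27| ≤ 49|y + 3|, which is < ε once |y + 3| < ε/49.
Take δ = min(2, ε/49). If 0 < |y + 3| < δ then both bounds hold and |y^3 + 27| ≤ 49|y + 3| < 49·(ε/49) = ε.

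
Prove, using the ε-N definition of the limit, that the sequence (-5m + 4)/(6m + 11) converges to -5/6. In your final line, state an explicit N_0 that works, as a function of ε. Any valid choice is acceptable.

N_0 = (79/36)/ε

Fix ε > 0. For m ≥ 1, |(-5m + 4)/(6m + 11) + 5/6| = |79|/(6(6m + 11)) = 79/(6(6m + 11)).
Since 6m + 11 ≥ 6m for m ≥ 1, this is ≤ 79/(6·6m) = (79/36)/m.
So |(-5m + 4)/(6m + 11) + 5/6| < ε whenever m > (79/36)/ε.
Take N_0 = (79/36)/ε. If m > N_0 then |(-5m + 4)/(6m + 11) + 5/6| ≤ (79/36)/m < ε.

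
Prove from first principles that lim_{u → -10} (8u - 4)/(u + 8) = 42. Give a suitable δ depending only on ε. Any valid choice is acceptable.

Suppose ε > 0. We want δ > 0 with 0 < |u + 10| < δ ⇒ |(8u - 4)/(u + 8) − 42| < ε.
Combining over a common denominator, (8u - 4)/(u + 8) − 42 = [(8u - 4)·(-2) − (-84)·(u + 8)] / [(-2)·(u + 8)] = 68(u + 10) / ((-2)(u + 8)).
So |(8u - 4)/(u + 8) − 42| = 68|u + 10| / (2·|u + 8|).
Restrict δ ≤ 1. Then |u + 10| < 1 gives |u + 8| = |(u + 10) + (-2)| ≥ 2 − 1 = 1.
Hence |(8u - 4)/(u + 8) − 42| < 68|u + 10|/(2·1) = 34|u + 10|, which is < ε once |u + 10| < (1/34)ε.
Take δ = min(1, (1/34)ε). Then 0 < |u + 10| < δ forces both bounds, so |(8u - 4)/(u + 8) − 42| < ε.

δ = min(1, (1/34)ε)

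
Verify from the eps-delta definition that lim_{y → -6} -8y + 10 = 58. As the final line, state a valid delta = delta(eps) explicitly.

delta = eps/8

Suppose eps > 0. We need delta > 0 so that 0 < |y + 6| < delta implies |(-8y + 10) − 58| < eps.
Since (-8y + 10) − 58 = -8(y + 6), we have |(-8y + 10) − 58| = 8|y + 6|.
So 8|y + 6| < eps exactly when |y + 6| < eps/8.
Choosing delta = eps/8 gives |(-8y + 10) − 58| = 8|y + 6| < eps whenever |y + 6| < delta.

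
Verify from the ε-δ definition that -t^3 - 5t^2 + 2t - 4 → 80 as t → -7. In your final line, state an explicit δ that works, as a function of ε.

Let ε > 0 be given. We want δ > 0 such that 0 < |t + 7| < δ implies |(-t^3 - 5t^2 + 2t - 4) − 80| < ε.
(-t^3 - 5t^2 + 2t - 4) − 80 = -t^3 - 5t^2 + 2t - 84 = (t + 7)(-t^2 + 2t - 12).
So |(-t^3 - 5t^2 + 2t - 4) − 80| = |t + 7|·|-t^2 + 2t - 12|.
Require δ ≤ 1. Then |t + 7| < 1 gives |t| < 8, and by the triangle inequality |-t^2 + 2t - 12| ≤ 8^2 + 2·8 + 12 = 92.
Hence |(-t^3 - 5t^2 + 2t - 4) − 80| ≤ 92|t + 7| < ε provided |t + 7| < ε/92.
Choosing δ = min(1, ε/92) ensures both conditions, hence |(-t^3 - 5t^2 + 2t - 4) − 80| < ε.

δ = min(1, ε/92)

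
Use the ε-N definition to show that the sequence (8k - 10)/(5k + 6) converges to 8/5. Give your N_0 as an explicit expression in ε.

N_0 = (98/25)/ε

Let ε > 0. For k ≥ 1, |(8k - 10)/(5k + 6) − (8/5)| = |-98|/(5(5k + 6)) = 98/(5(5k + 6)).
Since 5k + 6 ≥ 5k for k ≥ 1, this is ≤ 98/(5·5k) = (98/25)/k.
So |(8k - 10)/(5k + 6) − (8/5)| < ε whenever k > (98/25)/ε.
Take N_0 = (98/25)/ε. If k > N_0 then |(8k - 10)/(5k + 6) − (8/5)| ≤ (98/25)/k < ε.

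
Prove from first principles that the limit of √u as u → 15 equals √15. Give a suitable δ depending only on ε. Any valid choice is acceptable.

Suppose ε > 0. We want δ > 0 such that 0 < |u − 15| < δ implies |√u − √15| < ε.
Rationalise: √u − √15 = (u − 15)/(√u + √15), so |√u − √15| = |u − 15|/(√u + √15).
Restrict δ ≤ 15 so that |u − 15| < 15 forces u > 0, and then √u + √15 > √15.
Hence |√u − √15| < |u − 15|/√15, which is < ε once |u − 15| < √15·ε.
Take δ = min(15, √15·ε). If 0 < |u − 15| < δ then u > 0 and |√u − √15| < |u − 15|/√15 < ε.

δ = min(15, √15·ε)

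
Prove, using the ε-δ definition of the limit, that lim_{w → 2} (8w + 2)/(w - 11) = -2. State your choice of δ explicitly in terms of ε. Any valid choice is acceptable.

δ = min(9/2, (9/20)ε)

Let ε > 0 be given. We want δ > 0 with 0 < |w − 2| < δ ⇒ |(8w + 2)/(w - 11) + 2| < ε.
Combining over a common denominator, (8w + 2)/(w - 11) + 2 = [(8w + 2)·(-9) − 18·(w - 11)] / [(-9)·(w - 11)] = -90(w − 2) / ((-9)(w - 11)).
So |(8w + 2)/(w - 11) + 2| = 90|w − 2| / (9·|w − 11|).
Restrict δ ≤ 9/2. Then |w − 2| < 9/2 gives |w − 11| = |(w − 2) + (-9)| ≥ 9 − 9/2 = 9/2.
Hence |(8w + 2)/(w - 11) + 2| < 90|w − 2|/(9·(9/2)) = (20/9)|w − 2|, which is < ε once |w − 2| < (9/20)ε.
Take δ = min(9/2, (9/20)ε). Then 0 < |w − 2| < δ forces both bounds, so |(8w + 2)/(w - 11) + 2| < ε.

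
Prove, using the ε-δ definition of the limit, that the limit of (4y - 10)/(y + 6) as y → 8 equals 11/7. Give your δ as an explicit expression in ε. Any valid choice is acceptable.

δ = min(7, (49/17)ε)

Let ε > 0. We want δ > 0 with 0 < |y − 8| < δ ⇒ |(4y - 10)/(y + 6) − (11/7)| < ε.
Combining over a common denominator, (4y - 10)/(y + 6) − (11/7) = [(4y - 10)·14 − 22·(y + 6)] / [14·(y + 6)] = 34(y − 8) / (14(y + 6)).
So |(4y - 10)/(y + 6) − (11/7)| = 34|y − 8| / (14·|y + 6|).
Restrict δ ≤ 7. Then |y − 8| < 7 gives |y + 6| = |(y − 8) + 14| ≥ 14 − 7 = 7.
Hence |(4y - 10)/(y + 6) − (11/7)| < 34|y − 8|/(14·7) = (17/49)|y − 8|, which is < ε once |y − 8| < (49/17)ε.
Take δ = min(7, (49/17)ε). Then 0 < |y − 8| < δ forces both bounds, so |(4y - 10)/(y + 6) − (11/7)| < ε.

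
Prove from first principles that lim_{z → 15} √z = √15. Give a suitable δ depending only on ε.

Let ε > 0 be given. We want δ > 0 such that 0 < |z − 15| < δ implies |√z − √15| < ε.
Multiplying by the conjugate, |√z − √15| = |z − 15|/(√z + √15).
Restrict δ ≤ 15 so that |z − 15| < 15 forces z > 0, and then √z + √15 > √15.
Hence |√z − √15| < |z − 15|/√15, which is < ε once |z − 15| < √15·ε.
Take δ = min(15, √15·ε). If 0 < |z − 15| < δ then z > 0 and |√z − √15| < |z − 15|/√15 < ε.

δ = min(15, √15·ε)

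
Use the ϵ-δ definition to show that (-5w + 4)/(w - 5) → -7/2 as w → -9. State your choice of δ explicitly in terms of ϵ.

δ = min(7, (14/3)ϵ)

Let ϵ > 0. We want δ > 0 with 0 < |w + 9| < δ ⇒ |(-5w + 4)/(w - 5) + 7/2| < ϵ.
Combining over a common denominator, (-5w + 4)/(w - 5) + 7/2 = [(-5w + 4)·(-14) − 49·(w - 5)] / [(-14)·(w - 5)] = 21(w + 9) / ((-14)(w - 5)).
So |(-5w + 4)/(w - 5) + 7/2| = 21|w + 9| / (14·|w − 5|).
Require δ ≤ 7, so |w − 5| ≥ |-14| − |w + 9| > 14 − 7 = 7.
Hence |(-5w + 4)/(w - 5) + 7/2| < 21|w + 9|/(14·7) = (3/14)|w + 9|, which is < ϵ once |w + 9| < (14/3)ϵ.
Take δ = min(7, (14/3)ϵ). Then 0 < |w + 9| < δ forces both bounds, so |(-5w + 4)/(w - 5) + 7/2| < ϵ.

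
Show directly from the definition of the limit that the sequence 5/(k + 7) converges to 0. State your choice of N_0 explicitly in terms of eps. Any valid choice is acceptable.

N_0 = 5/eps

Suppose eps > 0. For k ≥ 1, |5/(k + 7) − 0| = 5/(k + 7) ≤ 5/k.
We need 5/k < eps, i.e. k > 5/eps.
Take N_0 = 5/eps. If k > N_0 then |5/(k + 7)| ≤ 5/k < eps.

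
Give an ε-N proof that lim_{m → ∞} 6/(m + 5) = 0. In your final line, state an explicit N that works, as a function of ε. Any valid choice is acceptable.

Let ε > 0. For m ≥ 1, |6/(m + 5) − 0| = 6/(m + 5) ≤ 6/m.
We need 6/m < ε, i.e. m > 6/ε.
Take N = 6/ε. If m > N then |6/(m + 5)| ≤ 6/m < ε.

N = 6/ε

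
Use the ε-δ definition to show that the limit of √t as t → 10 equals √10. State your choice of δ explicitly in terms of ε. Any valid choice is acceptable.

δ = min(10, √10·ε)

Fix ε > 0. We want δ > 0 such that 0 < |t − 10| < δ implies |√t − √10| < ε.
Multiplying by the conjugate, |√t − √10| = |t − 10|/(√t + √10).
Restrict δ ≤ 10 so that |t − 10| < 10 forces t > 0, and then √t + √10 > √10.
Hence |√t − √10| < |t − 10|/√10, which is < ε once |t − 10| < √10·ε.
Take δ = min(10, √10·ε). If 0 < |t − 10| < δ then t > 0 and |√t − √10| < |t − 10|/√10 < ε.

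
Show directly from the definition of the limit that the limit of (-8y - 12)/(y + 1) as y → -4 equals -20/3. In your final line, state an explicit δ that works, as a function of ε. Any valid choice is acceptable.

Let ε > 0 be given. We want δ > 0 with 0 < |y + 4| < δ ⇒ |(-8y - 12)/(y + 1) + 20/3| < ε.
Combining over a common denominator, (-8y - 12)/(y + 1) + 20/3 = [(-8y - 12)·(-3) − 20·(y + 1)] / [(-3)·(y + 1)] = 4(y + 4) / ((-3)(y + 1)).
So |(-8y - 12)/(y + 1) + 20/3| = 4|y + 4| / (3·|y + 1|).
Require δ ≤ 3/2, so |y + 1| ≥ |-3| − |y + 4| > 3 − 3/2 = 3/2.
Hence |(-8y - 12)/(y + 1) + 20/3| < 4|y + 4|/(3·(3/2)) = (8/9)|y + 4|, which is < ε once |y + 4| < (9/8)ε.
Take δ = min(3/2, (9/8)ε). Then 0 < |y + 4| < δ forces both bounds, so |(-8y - 12)/(y + 1) + 20/3| < ε.

δ = min(3/2, (9/8)ε)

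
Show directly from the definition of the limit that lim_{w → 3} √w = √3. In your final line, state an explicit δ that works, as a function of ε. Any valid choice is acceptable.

δ = min(3, √3·ε)

Fix ε > 0. We want δ > 0 such that 0 < |w − 3| < δ implies |√w − √3| < ε.
Rationalise: √w − √3 = (w − 3)/(√w + √3), so |√w − √3| = |w − 3|/(√w + √3).
Restrict δ ≤ 3 so that |w − 3| < 3 forces w > 0, and then √w + √3 > √3.
Hence |√w − √3| < |w − 3|/√3, which is < ε once |w − 3| < √3·ε.
Take δ = min(3, √3·ε). If 0 < |w − 3| < δ then w > 0 and |√w − √3| < |w − 3|/√3 < ε.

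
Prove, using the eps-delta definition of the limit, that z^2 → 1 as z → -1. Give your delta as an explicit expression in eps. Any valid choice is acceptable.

delta = min(1, eps/3)

Fix eps > 0. We seek delta > 0 with 0 < |z + 1| < delta ⇒ |z^2 − 1| < eps.
Factor: z^2 − 1 = (z + 1)(z - 1), so |z^2 − 1| = |z + 1|·|z - 1|.
Impose delta ≤ 1 so that |z| < 2; then |z - 1| ≤ 3.
Hence |z^2 − 1| ≤ 3|z + 1|, which is < eps once |z + 1| < eps/3.
Take delta = min(1, eps/3). If 0 < |z + 1| < delta then both bounds hold and |z^2 − 1| ≤ 3|z + 1| < 3·(eps/3) = eps.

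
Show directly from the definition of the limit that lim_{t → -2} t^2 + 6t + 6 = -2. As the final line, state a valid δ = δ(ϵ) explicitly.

Suppose ϵ > 0. We want δ > 0 such that 0 < |t + 2| < δ implies |(t^2 + 6t + 6) + 2| < ϵ.
(t^2 + 6t + 6) + 2 = t^2 + 6t + 8 = (t + 2)(t + 4).
So |(t^2 + 6t + 6) + 2| = |t + 2|·|t + 4|.
Require δ ≤ 1. Then |t + 2| < 1 gives |t| < 3, and by the triangle inequality |t + 4| ≤ 3 + 4 = 7.
Hence |(t^2 + 6t + 6) + 2| ≤ 7|t + 2| < ϵ provided |t + 2| < ϵ/7.
Take δ = min(1, ϵ/7). Then 0 < |t + 2| < δ gives both |t + 2| < 1 and |t + 2| < ϵ/7, so |(t^2 + 6t + 6) + 2| < ϵ.

δ = min(1, ϵ/7)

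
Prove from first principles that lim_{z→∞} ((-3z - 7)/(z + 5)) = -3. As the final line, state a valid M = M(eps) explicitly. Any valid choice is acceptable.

Fix eps > 0. We seek M > 0 such that z > M implies |(-3z - 7)/(z + 5) + 3| < eps.
(-3z - 7)/(z + 5) + 3 = ((-3z - 7) − (-3)(z + 5)) / ((z + 5)) = 8/((z + 5)).
For z > 0 we have z + 5 > z, so |(-3z - 7)/(z + 5) + 3| = 8/((z + 5)) < 8/(z) = 8/z.
Thus |(-3z - 7)/(z + 5) + 3| < eps whenever z > 8/eps.
Take M = 8/eps. If z > M then |(-3z - 7)/(z + 5) + 3| < 8/z < eps.

M = 8/eps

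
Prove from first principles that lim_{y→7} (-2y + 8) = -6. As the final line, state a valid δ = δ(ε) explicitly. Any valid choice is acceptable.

Let ε > 0. We need δ > 0 so that 0 < |y − 7| < δ implies |(-2y + 8) + 6| < ε.
|(-2y + 8) + 6| = |-2y + 14| = 2|y − 7|.
Thus it suffices that |y − 7| < ε/2.
Choosing δ = ε/2 gives |(-2y + 8) + 6| = 2|y − 7| < ε whenever |y − 7| < δ.

δ = ε/2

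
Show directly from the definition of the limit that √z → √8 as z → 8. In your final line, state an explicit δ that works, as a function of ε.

Suppose ε > 0. We want δ > 0 such that 0 < |z − 8| < δ implies |√z − √8| < ε.
Multiplying by the conjugate, |√z − √8| = |z − 8|/(√z + √8).
Restrict δ ≤ 8 so that |z − 8| < 8 forces z > 0, and then √z + √8 > √8.
Hence |√z − √8| < |z − 8|/√8, which is < ε once |z − 8| < √8·ε.
Take δ = min(8, √8·ε). If 0 < |z − 8| < δ then z > 0 and |√z − √8| < |z − 8|/√8 < ε.

δ = min(8, √8·ε)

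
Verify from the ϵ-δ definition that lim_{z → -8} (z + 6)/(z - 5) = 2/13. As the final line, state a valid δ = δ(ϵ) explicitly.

Suppose ϵ > 0. We want δ > 0 with 0 < |z + 8| < δ ⇒ |(z + 6)/(z - 5) − (2/13)| < ϵ.
Combining over a common denominator, (z + 6)/(z - 5) − (2/13) = [(z + 6)·(-13) − (-2)·(z - 5)] / [(-13)·(z - 5)] = -11(z + 8) / ((-13)(z - 5)).
So |(z + 6)/(z - 5) − (2/13)| = 11|z + 8| / (13·|z − 5|).
Restrict δ ≤ 13/2. Then |z + 8| < 13/2 gives |z − 5| = |(z + 8) + (-13)| ≥ 13 − 13/2 = 13/2.
Hence |(z + 6)/(z - 5) − (2/13)| < 11|z + 8|/(13·(13/2)) = (22/169)|z + 8|, which is < ϵ once |z + 8| < (169/22)ϵ.
Take δ = min(13/2, (169/22)ϵ). Then 0 < |z + 8| < δ forces both bounds, so |(z + 6)/(z - 5) − (2/13)| < ϵ.

δ = min(13/2, (169/22)ϵ)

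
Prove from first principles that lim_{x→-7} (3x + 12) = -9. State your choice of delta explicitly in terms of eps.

delta = eps/3

Fix eps > 0. We need delta > 0 so that 0 < |x + 7| < delta implies |(3x + 12) + 9| < eps.
Since (3x + 12) + 9 = 3(x + 7), we have |(3x + 12) + 9| = 3|x + 7|.
So 3|x + 7| < eps exactly when |x + 7| < eps/3.
Choosing delta = eps/3 gives |(3x + 12) + 9| = 3|x + 7| < eps whenever |x + 7| < delta.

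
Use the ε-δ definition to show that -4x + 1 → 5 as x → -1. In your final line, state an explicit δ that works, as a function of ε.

Let ε > 0 be given. We need δ > 0 so that 0 < |x + 1| < δ implies |(-4x + 1) − 5| < ε.
|(-4x + 1) − 5| = |-4x - 4| = 4|x + 1|.
So 4|x + 1| < ε exactly when |x + 1| < ε/4.
Choosing δ = ε/4 gives |(-4x + 1) − 5| = 4|x + 1| < ε whenever |x + 1| < δ.

δ = ε/4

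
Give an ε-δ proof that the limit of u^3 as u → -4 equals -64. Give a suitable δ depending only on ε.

Fix ε > 0. We seek δ > 0 with 0 < |u + 4| < δ ⇒ |u^3 + 64| < ε.
Factor: u^3 + 64 = (u + 4)(u^2 - 4u + 16), so |u^3 + 64| = |u + 4|·|u^2 - 4u + 16|.
Restrict δ ≤ 1. Then |u + 4| < 1 gives |u| < 5, so by the triangle inequality |u^2 - 4u + 16| ≤ 5^2 + 4·5 + 16 = 61.
Hence |u^3 + 64| ≤ 61|u + 4|, which is < ε once |u + 4| < ε/61.
Take δ = min(1, ε/61). If 0 < |u + 4| < δ then both bounds hold and |u^3 + 64| ≤ 61|u + 4| < 61·(ε/61) = ε.

δ = min(1, ε/61)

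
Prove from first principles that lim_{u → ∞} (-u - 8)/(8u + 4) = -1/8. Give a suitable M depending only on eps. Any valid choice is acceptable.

Let eps > 0. We seek M > 0 such that u > M implies |(-u - 8)/(8u + 4) + 1/8| < eps.
(-u - 8)/(8u + 4) + 1/8 = (8(-u - 8) − (-1)(8u + 4)) / (8(8u + 4)) = -60/(8(8u + 4)).
For u > 0 we have 8u + 4 > 8u, so |(-u - 8)/(8u + 4) + 1/8| = 60/(8(8u + 4)) < 60/(8·8u) = (15/16)/u.
Thus |(-u - 8)/(8u + 4) + 1/8| < eps whenever u > (15/16)/eps.
Take M = (15/16)/eps. If u > M then |(-u - 8)/(8u + 4) + 1/8| < (15/16)/u < eps.

M = (15/16)/eps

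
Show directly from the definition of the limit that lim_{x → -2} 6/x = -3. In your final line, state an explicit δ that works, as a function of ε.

Let ε > 0. We seek δ > 0 such that 0 < |x + 2| < δ implies |6/x + 3| < ε.
|6/x + 3| = 6·|-2 − x|/(2·|x|) = 6|x + 2|/(2|x|).
Require δ ≤ 1 so that |x| > 2 − 1 = 1, hence 2|x| > 2.
Then |6/x + 3| < 6|x + 2|/2, which is < ε when |x + 2| < (1/3)ε.
Take δ = min(1, (1/3)ε). Then 0 < |x + 2| < δ gives both |x + 2| < 1 and |x + 2| < (1/3)ε, so |6/x + 3| < ε.

δ = min(1, (1/3)ε)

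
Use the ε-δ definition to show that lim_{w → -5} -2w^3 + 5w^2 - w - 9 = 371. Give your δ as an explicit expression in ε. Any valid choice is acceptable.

δ = min(1, ε/238)

Suppose ε > 0. We want δ > 0 such that 0 < |w + 5| < δ implies |(-2w^3 + 5w^2 - w - 9) − 371| < ε.
(-2w^3 + 5w^2 - w - 9) − 371 = -2w^3 + 5w^2 - w - 380 = (w + 5)(-2w^2 + 15w - 76).
So |(-2w^3 + 5w^2 - w - 9) − 371| = |w + 5|·|-2w^2 + 15w - 76|.
Require δ ≤ 1. Then |w + 5| < 1 gives |w| < 6, and by the triangle inequality |-2w^2 + 15w - 76| ≤ 2·6^2 + 15·6 + 76 = 238.
Hence |(-2w^3 + 5w^2 - w - 9) − 371| ≤ 238|w + 5| < ε provided |w + 5| < ε/238.
Take δ = min(1, ε/238). Then 0 < |w + 5| < δ gives both |w + 5| < 1 and |w + 5| < ε/238, so |(-2w^3 + 5w^2 - w - 9) − 371| < ε.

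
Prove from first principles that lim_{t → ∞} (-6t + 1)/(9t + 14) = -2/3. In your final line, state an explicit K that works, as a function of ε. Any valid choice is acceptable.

K = (31/27)/ε

Let ε > 0. We seek K > 0 such that t > K implies |(-6t + 1)/(9t + 14) + 2/3| < ε.
(-6t + 1)/(9t + 14) + 2/3 = (9(-6t + 1) − (-6)(9t + 14)) / (9(9t + 14)) = 93/(9(9t + 14)).
For t > 0 we have 9t + 14 > 9t, so |(-6t + 1)/(9t + 14) + 2/3| = 93/(9(9t + 14)) < 93/(9·9t) = (31/27)/t.
Thus |(-6t + 1)/(9t + 14) + 2/3| < ε whenever t > (31/27)/ε.
Take K = (31/27)/ε. If t > K then |(-6t + 1)/(9t + 14) + 2/3| < (31/27)/t < ε.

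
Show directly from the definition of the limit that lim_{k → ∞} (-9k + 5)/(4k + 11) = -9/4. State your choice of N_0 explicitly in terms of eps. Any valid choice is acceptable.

Let eps > 0. For k ≥ 1, |(-9k + 5)/(4k + 11) + 9/4| = |119|/(4(4k + 11)) = 119/(4(4k + 11)).
Since 4k + 11 ≥ 4k for k ≥ 1, this is ≤ 119/(4·4k) = (119/16)/k.
So |(-9k + 5)/(4k + 11) + 9/4| < eps whenever k > (119/16)/eps.
Take N_0 = (119/16)/eps. If k > N_0 then |(-9k + 5)/(4k + 11) + 9/4| ≤ (119/16)/k < eps.

N_0 = (119/16)/eps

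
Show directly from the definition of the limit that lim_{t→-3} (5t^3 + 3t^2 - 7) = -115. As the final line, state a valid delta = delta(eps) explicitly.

delta = min(2, eps/221)

Let eps > 0. We want delta > 0 such that 0 < |t + 3| < delta implies |(5t^3 + 3t^2 - 7) + 115| < eps.
(5t^3 + 3t^2 - 7) + 115 = 5t^3 + 3t^2 + 108 = (t + 3)(5t^2 - 12t + 36).
So |(5t^3 + 3t^2 - 7) + 115| = |t + 3|·|5t^2 - 12t + 36|.
Assume first that |t + 3| < 2, so |t| < 5. Then |5t^2 - 12t + 36| ≤ 5·5^2 + 12·5 + 36 = 221.
Hence |(5t^3 + 3t^2 - 7) + 115| ≤ 221|t + 3| < eps provided |t + 3| < eps/221.
Choosing delta = min(2, eps/221) ensures both conditions, hence |(5t^3 + 3t^2 - 7) + 115| < eps.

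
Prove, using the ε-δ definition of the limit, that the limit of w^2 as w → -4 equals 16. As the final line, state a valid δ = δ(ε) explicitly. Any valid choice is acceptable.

Let ε > 0 be given. We seek δ > 0 with 0 < |w + 4| < δ ⇒ |w^2 − 16| < ε.
Factor: w^2 − 16 = (w + 4)(w - 4), so |w^2 − 16| = |w + 4|·|w - 4|.
Restrict δ ≤ 2. Then |w + 4| < 2 gives |w| < 6, so by the triangle inequality |w - 4| ≤ 6 + 4 = 10.
Hence |w^2 − 16| ≤ 10|w + 4|, which is < ε once |w + 4| < ε/10.
Take δ = min(2, ε/10). If 0 < |w + 4| < δ then both bounds hold and |w^2 − 16| ≤ 10|w + 4| < 10·(ε/10) = ε.

δ = min(2, ε/10)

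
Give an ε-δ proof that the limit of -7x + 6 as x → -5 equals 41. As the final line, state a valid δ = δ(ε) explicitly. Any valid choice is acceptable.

Fix ε > 0. We need δ > 0 so that 0 < |x + 5| < δ implies |(-7x + 6) − 41| < ε.
|(-7x + 6) − 41| = |-7x - 35| = 7|x + 5|.
Thus it suffices that |x + 5| < ε/7.
Take δ = ε/7. If 0 < |x + 5| < δ then |(-7x + 6) − 41| = 7|x + 5| < 7·(ε/7) = ε.

δ = ε/7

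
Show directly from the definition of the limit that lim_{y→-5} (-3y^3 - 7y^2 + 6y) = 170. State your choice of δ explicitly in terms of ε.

δ = min(2, ε/237)

Let ε > 0 be given. We want δ > 0 such that 0 < |y + 5| < δ implies |(-3y^3 - 7y^2 + 6y) − 170| < ε.
(-3y^3 - 7y^2 + 6y) − 170 = -3y^3 - 7y^2 + 6y - 170 = (y + 5)(-3y^2 + 8y - 34).
So |(-3y^3 - 7y^2 + 6y) − 170| = |y + 5|·|-3y^2 + 8y - 34|.
Assume first that |y + 5| < 2, so |y| < 7. Then |-3y^2 + 8y - 34| ≤ 3·7^2 + 8·7 + 34 = 237.
Hence |(-3y^3 - 7y^2 + 6y) − 170| ≤ 237|y + 5| < ε provided |y + 5| < ε/237.
Take δ = min(2, ε/237). Then 0 < |y + 5| < δ gives both |y + 5| < 2 and |y + 5| < ε/237, so |(-3y^3 - 7y^2 + 6y) − 170| < ε.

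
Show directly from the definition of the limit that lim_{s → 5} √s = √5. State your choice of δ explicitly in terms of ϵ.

δ = min(5, √5·ϵ)

Fix ϵ > 0. We want δ > 0 such that 0 < |s − 5| < δ implies |√s − √5| < ϵ.
Multiplying by the conjugate, |√s − √5| = |s − 5|/(√s + √5).
Restrict δ ≤ 5 so that |s − 5| < 5 forces s > 0, and then √s + √5 > √5.
Hence |√s − √5| < |s − 5|/√5, which is < ϵ once |s − 5| < √5·ϵ.
Take δ = min(5, √5·ϵ). If 0 < |s − 5| < δ then s > 0 and |√s − √5| < |s − 5|/√5 < ϵ.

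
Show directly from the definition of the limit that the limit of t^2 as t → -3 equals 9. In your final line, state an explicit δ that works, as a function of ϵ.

δ = min(1, ϵ/7)

Let ϵ > 0 be given. We seek δ > 0 with 0 < |t + 3| < δ ⇒ |t^2 − 9| < ϵ.
Factor: t^2 − 9 = (t + 3)(t - 3), so |t^2 − 9| = |t + 3|·|t - 3|.
Restrict δ ≤ 1. Then |t + 3| < 1 gives |t| < 4, so by the triangle inequality |t - 3| ≤ 4 + 3 = 7.
Hence |t^2 − 9| ≤ 7|t + 3|, which is < ϵ once |t + 3| < ϵ/7.
Take δ = min(1, ϵ/7). If 0 < |t + 3| < δ then both bounds hold and |t^2 − 9| ≤ 7|t + 3| < 7·(ϵ/7) = ϵ.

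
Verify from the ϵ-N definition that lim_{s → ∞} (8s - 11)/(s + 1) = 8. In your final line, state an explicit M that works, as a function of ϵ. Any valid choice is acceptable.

Suppose ϵ > 0. We seek M > 0 such that s > M implies |(8s - 11)/(s + 1) − 8| < ϵ.
(8s - 11)/(s + 1) − 8 = ((8s - 11) − 8(s + 1)) / ((s + 1)) = -19/((s + 1)).
For s > 0 we have s + 1 > s, so |(8s - 11)/(s + 1) − 8| = 19/((s + 1)) < 19/(s) = 19/s.
Thus |(8s - 11)/(s + 1) − 8| < ϵ whenever s > 19/ϵ.
Take M = 19/ϵ. If s > M then |(8s - 11)/(s + 1) − 8| < 19/s < ϵ.

M = 19/ϵ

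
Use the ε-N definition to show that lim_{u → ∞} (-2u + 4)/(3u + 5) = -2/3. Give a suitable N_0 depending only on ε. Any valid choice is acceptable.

Suppose ε > 0. We seek N_0 > 0 such that u > N_0 implies |(-2u + 4)/(3u + 5) + 2/3| < ε.
(-2u + 4)/(3u + 5) + 2/3 = (3(-2u + 4) − (-2)(3u + 5)) / (3(3u + 5)) = 22/(3(3u + 5)).
For u > 0 we have 3u + 5 > 3u, so |(-2u + 4)/(3u + 5) + 2/3| = 22/(3(3u + 5)) < 22/(3·3u) = (22/9)/u.
Thus |(-2u + 4)/(3u + 5) + 2/3| < ε whenever u > (22/9)/ε.
Take N_0 = (22/9)/ε. If u > N_0 then |(-2u + 4)/(3u + 5) + 2/3| < (22/9)/u < ε.

N_0 = (22/9)/ε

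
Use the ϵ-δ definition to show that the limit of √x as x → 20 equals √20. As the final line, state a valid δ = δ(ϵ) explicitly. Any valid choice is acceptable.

Let ϵ > 0 be given. We want δ > 0 such that 0 < |x − 20| < δ implies |√x − √20| < ϵ.
Rationalise: √x − √20 = (x − 20)/(√x + √20), so |√x − √20| = |x − 20|/(√x + √20).
Restrict δ ≤ 20 so that |x − 20| < 20 forces x > 0, and then √x + √20 > √20.
Hence |√x − √20| < |x − 20|/√20, which is < ϵ once |x − 20| < √20·ϵ.
Take δ = min(20, √20·ϵ). If 0 < |x − 20| < δ then x > 0 and |√x − √20| < |x − 20|/√20 < ϵ.

δ = min(20, √20·ϵ)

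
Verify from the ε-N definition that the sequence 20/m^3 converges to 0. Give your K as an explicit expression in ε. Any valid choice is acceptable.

Suppose ε > 0. For m ≥ 1, |20/m^3 − 0| = 20/m^3.
20/m^3 < ε ⇔ m^3 > 20/ε ⇔ m > (20/ε)^{1/3}.
Take K = (20/ε)^{1/3}. Then m > K implies 20/m^3 < ε.

K = (20/ε)^{1/3}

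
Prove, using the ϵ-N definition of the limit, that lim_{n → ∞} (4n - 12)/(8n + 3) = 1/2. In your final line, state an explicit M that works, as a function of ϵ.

M = (27/16)/ϵ

Fix ϵ > 0. For n ≥ 1, |(4n - 12)/(8n + 3) − (1/2)| = |-108|/(8(8n + 3)) = 108/(8(8n + 3)).
Since 8n + 3 ≥ 8n for n ≥ 1, this is ≤ 108/(8·8n) = (27/16)/n.
So |(4n - 12)/(8n + 3) − (1/2)| < ϵ whenever n > (27/16)/ϵ.
Take M = (27/16)/ϵ. If n > M then |(4n - 12)/(8n + 3) − (1/2)| ≤ (27/16)/n < ϵ.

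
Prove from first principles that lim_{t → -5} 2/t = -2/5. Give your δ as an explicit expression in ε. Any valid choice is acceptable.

Let ε > 0. We seek δ > 0 such that 0 < |t + 5| < δ implies |2/t + 2/5| < ε.
|2/t + 2/5| = 2·|-5 − t|/(5·|t|) = 2|t + 5|/(5|t|).
Restrict δ ≤ 5/2. Then |t + 5| < 5/2 gives |t| > 5/2, so 5|t| > 25/2.
Then |2/t + 2/5| < 2|t + 5|/(25/2), which is < ε when |t + 5| < (25/4)ε.
Take δ = min(5/2, (25/4)ε). Then 0 < |t + 5| < δ gives both |t + 5| < 5/2 and |t + 5| < (25/4)ε, so |2/t + 2/5| < ε.

δ = min(5/2, (25/4)ε)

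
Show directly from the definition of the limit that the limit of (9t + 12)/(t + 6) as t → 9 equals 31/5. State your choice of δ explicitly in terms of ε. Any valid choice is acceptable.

Suppose ε > 0. We want δ > 0 with 0 < |t − 9| < δ ⇒ |(9t + 12)/(t + 6) − (31/5)| < ε.
Combining over a common denominator, (9t + 12)/(t + 6) − (31/5) = [(9t + 12)·15 − 93·(t + 6)] / [15·(t + 6)] = 42(t − 9) / (15(t + 6)).
So |(9t + 12)/(t + 6) − (31/5)| = 42|t − 9| / (15·|t + 6|).
Restrict δ ≤ 15/2. Then |t − 9| < 15/2 gives |t + 6| = |(t − 9) + 15| ≥ 15 − 15/2 = 15/2.
Hence |(9t + 12)/(t + 6) − (31/5)| < 42|t − 9|/(15·(15/2)) = (28/75)|t − 9|, which is < ε once |t − 9| < (75/28)ε.
Take δ = min(15/2, (75/28)ε). Then 0 < |t − 9| < δ forces both bounds, so |(9t + 12)/(t + 6) − (31/5)| < ε.

δ = min(15/2, (75/28)ε)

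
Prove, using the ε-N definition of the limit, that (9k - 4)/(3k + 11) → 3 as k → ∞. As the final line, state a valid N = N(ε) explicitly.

Let ε > 0. For k ≥ 1, |(9k - 4)/(3k + 11) − 3| = |-111|/(3(3k + 11)) = 111/(3(3k + 11)).
Since 3k + 11 ≥ 3k for k ≥ 1, this is ≤ 111/(3·3k) = (37/3)/k.
So |(9k - 4)/(3k + 11) − 3| < ε whenever k > (37/3)/ε.
Take N = (37/3)/ε. If k > N then |(9k - 4)/(3k + 11) − 3| ≤ (37/3)/k < ε.

N = (37/3)/ε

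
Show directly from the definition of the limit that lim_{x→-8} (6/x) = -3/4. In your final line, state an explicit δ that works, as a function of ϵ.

δ = min(4, (16/3)ϵ)

Let ϵ > 0 be given. We seek δ > 0 such that 0 < |x + 8| < δ implies |6/x + 3/4| < ϵ.
|6/x + 3/4| = 6·|-8 − x|/(8·|x|) = 6|x + 8|/(8|x|).
Require δ ≤ 4 so that |x| > 8 − 4 = 4, hence 8|x| > 32.
Then |6/x + 3/4| < 6|x + 8|/32, which is < ϵ when |x + 8| < (16/3)ϵ.
Take δ = min(4, (16/3)ϵ). Then 0 < |x + 8| < δ gives both |x + 8| < 4 and |x + 8| < (16/3)ϵ, so |6/x + 3/4| < ϵ.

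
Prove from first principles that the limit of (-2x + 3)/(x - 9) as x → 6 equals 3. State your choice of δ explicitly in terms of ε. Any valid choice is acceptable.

δ = min(3/2, (3/10)ε)

Suppose ε > 0. We want δ > 0 with 0 < |x − 6| < δ ⇒ |(-2x + 3)/(x - 9) − 3| < ε.
Combining over a common denominator, (-2x + 3)/(x - 9) − 3 = [(-2x + 3)·(-3) − (-9)·(x - 9)] / [(-3)·(x - 9)] = 15(x − 6) / ((-3)(x - 9)).
So |(-2x + 3)/(x - 9) − 3| = 15|x − 6| / (3·|x − 9|).
Restrict δ ≤ 3/2. Then |x − 6| < 3/2 gives |x − 9| = |(x − 6) + (-3)| ≥ 3 − 3/2 = 3/2.
Hence |(-2x + 3)/(x - 9) − 3| < 15|x − 6|/(3·(3/2)) = (10/3)|x − 6|, which is < ε once |x − 6| < (3/10)ε.
Take δ = min(3/2, (3/10)ε). Then 0 < |x − 6| < δ forces both bounds, so |(-2x + 3)/(x - 9) − 3| < ε.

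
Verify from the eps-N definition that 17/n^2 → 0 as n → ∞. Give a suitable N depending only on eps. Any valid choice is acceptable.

N = (17/eps)^{1/2}

Fix eps > 0. For n ≥ 1, |17/n^2 − 0| = 17/n^2.
17/n^2 < eps ⇔ n^2 > 17/eps ⇔ n > (17/eps)^{1/2}.
Take N = (17/eps)^{1/2}. Then n > N implies 17/n^2 < eps.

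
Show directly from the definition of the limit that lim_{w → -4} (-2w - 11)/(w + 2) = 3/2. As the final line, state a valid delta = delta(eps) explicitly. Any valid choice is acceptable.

delta = min(1, (2/7)eps)

Let eps > 0. We want delta > 0 with 0 < |w + 4| < delta ⇒ |(-2w - 11)/(w + 2) − (3/2)| < eps.
Combining over a common denominator, (-2w - 11)/(w + 2) − (3/2) = [(-2w - 11)·(-2) − (-3)·(w + 2)] / [(-2)·(w + 2)] = 7(w + 4) / ((-2)(w + 2)).
So |(-2w - 11)/(w + 2) − (3/2)| = 7|w + 4| / (2·|w + 2|).
Require delta ≤ 1, so |w + 2| ≥ |-2| − |w + 4| > 2 − 1 = 1.
Hence |(-2w - 11)/(w + 2) − (3/2)| < 7|w + 4|/(2·1) = (7/2)|w + 4|, which is < eps once |w + 4| < (2/7)eps.
Take delta = min(1, (2/7)eps). Then 0 < |w + 4| < delta forces both bounds, so |(-2w - 11)/(w + 2) − (3/2)| < eps.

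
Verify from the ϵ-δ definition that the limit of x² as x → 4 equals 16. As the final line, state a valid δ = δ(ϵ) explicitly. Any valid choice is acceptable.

δ = min(2, ϵ/10)

Fix ϵ > 0. We seek δ > 0 with 0 < |x − 4| < δ ⇒ |x² − 16| < ϵ.
Factor: x² − 16 = (x − 4)(x + 4), so |x² − 16| = |x − 4|·|x + 4|.
Restrict δ ≤ 2. Then |x − 4| < 2 gives |x| < 6, so by the triangle inequality |x + 4| ≤ 6 + 4 = 10.
Hence |x² − 16| ≤ 10|x − 4|, which is < ϵ once |x − 4| < ϵ/10.
Take δ = min(2, ϵ/10). If 0 < |x − 4| < δ then both bounds hold and |x² − 16| ≤ 10|x − 4| < 10·(ϵ/10) = ϵ.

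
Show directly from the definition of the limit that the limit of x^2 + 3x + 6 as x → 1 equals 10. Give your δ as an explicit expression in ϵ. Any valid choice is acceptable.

δ = min(1, ϵ/6)

Suppose ϵ > 0. We want δ > 0 such that 0 < |x − 1| < δ implies |(x^2 + 3x + 6) − 10| < ϵ.
(x^2 + 3x + 6) − 10 = x^2 + 3x - 4 = (x − 1)(x + 4).
So |(x^2 + 3x + 6) − 10| = |x − 1|·|x + 4|.
Assume first that |x − 1| < 1, so |x| < 2. Then |x + 4| ≤ 2 + 4 = 6.
Hence |(x^2 + 3x + 6) − 10| ≤ 6|x − 1| < ϵ provided |x − 1| < ϵ/6.
Take δ = min(1, ϵ/6). Then 0 < |x − 1| < δ gives both |x − 1| < 1 and |x − 1| < ϵ/6, so |(x^2 + 3x + 6) − 10| < ϵ.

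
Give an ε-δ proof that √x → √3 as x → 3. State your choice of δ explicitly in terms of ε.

Let ε > 0 be given. We want δ > 0 such that 0 < |x − 3| < δ implies |√x − √3| < ε.
Rationalise: √x − √3 = (x − 3)/(√x + √3), so |√x − √3| = |x − 3|/(√x + √3).
Restrict δ ≤ 3 so that |x − 3| < 3 forces x > 0, and then √x + √3 > √3.
Hence |√x − √3| < |x − 3|/√3, which is < ε once |x − 3| < √3·ε.
Take δ = min(3, √3·ε). If 0 < |x − 3| < δ then x > 0 and |√x − √3| < |x − 3|/√3 < ε.

δ = min(3, √3·ε)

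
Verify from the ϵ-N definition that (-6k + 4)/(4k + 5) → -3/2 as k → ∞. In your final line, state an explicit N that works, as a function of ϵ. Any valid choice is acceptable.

Fix ϵ > 0. For k ≥ 1, |(-6k + 4)/(4k + 5) + 3/2| = |46|/(4(4k + 5)) = 46/(4(4k + 5)).
Since 4k + 5 ≥ 4k for k ≥ 1, this is ≤ 46/(4·4k) = (23/8)/k.
So |(-6k + 4)/(4k + 5) + 3/2| < ϵ whenever k > (23/8)/ϵ.
Take N = (23/8)/ϵ. If k > N then |(-6k + 4)/(4k + 5) + 3/2| ≤ (23/8)/k < ϵ.

N = (23/8)/ϵ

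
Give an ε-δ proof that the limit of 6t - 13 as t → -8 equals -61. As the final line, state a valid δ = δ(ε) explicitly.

δ = ε/6

Let ε > 0 be given. We need δ > 0 so that 0 < |t + 8| < δ implies |(6t - 13) + 61| < ε.
|(6t - 13) + 61| = |6t + 48| = 6|t + 8|.
Thus it suffices that |t + 8| < ε/6.
Choosing δ = ε/6 gives |(6t - 13) + 61| = 6|t + 8| < ε whenever |t + 8| < δ.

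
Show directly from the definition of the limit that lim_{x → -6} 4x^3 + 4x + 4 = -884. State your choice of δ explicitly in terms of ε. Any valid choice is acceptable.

δ = min(1, ε/512)

Fix ε > 0. We want δ > 0 such that 0 < |x + 6| < δ implies |(4x^3 + 4x + 4) + 884| < ε.
(4x^3 + 4x + 4) + 884 = 4x^3 + 4x + 888 = (x + 6)(4x^2 - 24x + 148).
So |(4x^3 + 4x + 4) + 884| = |x + 6|·|4x^2 - 24x + 148|.
Require δ ≤ 1. Then |x + 6| < 1 gives |x| < 7, and by the triangle inequality |4x^2 - 24x + 148| ≤ 4·7^2 + 24·7 + 148 = 512.
Hence |(4x^3 + 4x + 4) + 884| ≤ 512|x + 6| < ε provided |x + 6| < ε/512.
Choosing δ = min(1, ε/512) ensures both conditions, hence |(4x^3 + 4x + 4) + 884| < ε.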